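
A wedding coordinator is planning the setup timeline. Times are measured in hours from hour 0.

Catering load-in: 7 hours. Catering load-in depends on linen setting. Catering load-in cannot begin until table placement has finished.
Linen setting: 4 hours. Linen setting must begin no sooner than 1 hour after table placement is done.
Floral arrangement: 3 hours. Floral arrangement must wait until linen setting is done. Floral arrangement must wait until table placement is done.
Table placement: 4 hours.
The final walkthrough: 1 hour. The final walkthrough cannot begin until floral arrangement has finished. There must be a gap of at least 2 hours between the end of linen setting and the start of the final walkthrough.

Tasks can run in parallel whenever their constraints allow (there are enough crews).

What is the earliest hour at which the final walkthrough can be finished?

Table placement can start immediately at hour 0; it finishes at hour 4.
Linen setting waits on table placement (finishes hour 4, plus 1-hour gap → hour 5), so it starts at hour 5 and finishes at 5 + 4 = hour 9.
Floral arrangement needs all of linen setting (finishes hour 9); table placement (finishes hour 4). That puts its earliest start at hour 9; it finishes at 9 + 3 = hour 12.
The final walkthrough has to wait for floral arrangement (finishes hour 12); linen setting (finishes hour 9, plus 2-hour gap → hour 11). The latest of these is hour 12, so the final walkthrough runs hour 12 to 12 + 1 = hour 13.

13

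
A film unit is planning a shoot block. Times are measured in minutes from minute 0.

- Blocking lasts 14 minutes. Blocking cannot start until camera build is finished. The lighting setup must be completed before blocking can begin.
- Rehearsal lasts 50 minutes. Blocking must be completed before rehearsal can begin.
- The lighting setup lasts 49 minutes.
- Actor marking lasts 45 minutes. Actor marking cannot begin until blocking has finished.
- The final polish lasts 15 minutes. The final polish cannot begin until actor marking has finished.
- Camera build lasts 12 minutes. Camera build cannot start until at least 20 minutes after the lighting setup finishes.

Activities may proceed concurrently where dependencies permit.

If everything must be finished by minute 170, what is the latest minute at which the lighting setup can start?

15

Nothing follows the final polish; the deadline of minute 170 is its only limit. It must start by 170 − 15 = minute 155.
Actor marking must finish before the final polish (must start by minute 155). With a 45-minute duration, actor marking must start by 155 − 45 = minute 110.
Rehearsal must finish by minute 170; it takes 50 minutes, so it must start by 170 − 50 = minute 120.
Blocking feeds actor marking (must start by minute 110); rehearsal (must start by minute 120). Taking the minimum, blocking must finish by minute 110 and start by 110 − 14 = minute 96.
Camera build has to be done before blocking (must start by minute 96). That means finishing by minute 96, i.e. starting by 96 − 12 = minute 84.
The lighting setup feeds camera build (must start by minute 84, minus 20-minute gap → minute 64); blocking (must start by minute 96). Taking the minimum, the lighting setup must finish by minute 64 and start by 64 − 49 = minute 15.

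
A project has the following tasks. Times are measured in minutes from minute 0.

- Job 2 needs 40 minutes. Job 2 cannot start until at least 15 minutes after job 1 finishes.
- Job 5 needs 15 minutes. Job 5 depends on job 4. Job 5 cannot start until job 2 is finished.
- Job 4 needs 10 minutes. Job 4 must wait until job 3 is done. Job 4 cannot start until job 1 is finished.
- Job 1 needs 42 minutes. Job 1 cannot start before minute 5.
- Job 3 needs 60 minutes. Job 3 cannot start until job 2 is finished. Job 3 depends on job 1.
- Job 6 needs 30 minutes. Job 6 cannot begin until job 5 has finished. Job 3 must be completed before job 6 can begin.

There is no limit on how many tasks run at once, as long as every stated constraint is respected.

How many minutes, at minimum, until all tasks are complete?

217

Job 1 waits on its own release at minute 5, so it starts at minute 5 and finishes at 5 + 42 = minute 47.
Job 2 cannot begin until job 1 (finishes minute 47, plus 15-minute gap → minute 62). It runs from minute 62 to 62 + 40 = minute 102.
Job 3 has to wait for job 2 (finishes minute 102); job 1 (finishes minute 47). The latest of these is minute 102, so job 3 runs minute 102 to 102 + 60 = minute 162.
For job 4: job 3 (finishes minute 162); job 1 (finishes minute 47). Taking the maximum gives a start of minute 162, and it finishes at 162 + 10 = minute 172.
Job 5 has to wait for job 4 (finishes minute 172); job 2 (finishes minute 102). The latest of these is minute 172, so job 5 runs minute 172 to 172 + 15 = minute 187.
For job 6: job 5 (finishes minute 187); job 3 (finishes minute 162). Taking the maximum gives a start of minute 187, and it finishes at 187 + 30 = minute 217.
All tasks are finished once the last one completes. Finish times: Job 1 at 47, Job 2 at 102, Job 3 at 162, Job 4 at 172, Job 5 at 187, Job 6 at 217. The latest is minute 217.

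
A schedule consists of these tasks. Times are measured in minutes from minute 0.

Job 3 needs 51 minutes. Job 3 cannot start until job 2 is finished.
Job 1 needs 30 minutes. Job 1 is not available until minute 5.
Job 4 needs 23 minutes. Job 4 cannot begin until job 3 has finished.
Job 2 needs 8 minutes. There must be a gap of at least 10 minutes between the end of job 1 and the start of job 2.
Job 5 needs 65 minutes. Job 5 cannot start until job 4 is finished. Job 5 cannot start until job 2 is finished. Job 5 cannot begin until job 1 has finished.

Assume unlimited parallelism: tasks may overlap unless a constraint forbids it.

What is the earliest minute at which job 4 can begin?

Job 1 waits on its own release at minute 5, so it starts at minute 5 and finishes at 5 + 30 = minute 35.
Job 2 waits on job 1 (finishes minute 35, plus 10-minute gap → minute 45), so it starts at minute 45 and finishes at 45 + 8 = minute 53.
After job 2 (finishes minute 53), job 3 can start at minute 53 and finishes at minute 104.
Job 4 waits on job 3 (finishes minute 104), so the earliest it can start is minute 104.

104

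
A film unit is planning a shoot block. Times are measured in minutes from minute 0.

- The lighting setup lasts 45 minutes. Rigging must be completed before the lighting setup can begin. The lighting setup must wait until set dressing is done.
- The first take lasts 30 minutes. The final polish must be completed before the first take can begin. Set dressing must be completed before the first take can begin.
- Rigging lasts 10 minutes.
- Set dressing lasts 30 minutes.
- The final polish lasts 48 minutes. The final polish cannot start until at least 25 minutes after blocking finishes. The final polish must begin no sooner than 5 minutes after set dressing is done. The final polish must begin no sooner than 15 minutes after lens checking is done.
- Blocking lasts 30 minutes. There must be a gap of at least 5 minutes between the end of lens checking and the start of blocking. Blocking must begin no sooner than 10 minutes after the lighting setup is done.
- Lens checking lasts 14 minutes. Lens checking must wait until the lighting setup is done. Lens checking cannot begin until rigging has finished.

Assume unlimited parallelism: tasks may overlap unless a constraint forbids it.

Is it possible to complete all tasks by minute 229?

Yes

Set dressing can start immediately at minute 0; it finishes at minute 30.
Nothing blocks rigging, so it runs from minute 0 to minute 10.
The lighting setup needs all of rigging (finishes minute 10); set dressing (finishes minute 30). That puts its earliest start at minute 30; it finishes at 30 + 45 = minute 75.
Lens checking cannot start until the lighting setup (finishes minute 75); rigging (finishes minute 10). The controlling bound is minute 75, so lens checking finishes at 75 + 14 = minute 89.
Blocking needs all of lens checking (finishes minute 89, plus 5-minute gap → minute 94); the lighting setup (finishes minute 75, plus 10-minute gap → minute 85). That puts its earliest start at minute 94; it finishes at 94 + 30 = minute 124.
The final polish has to wait for blocking (finishes minute 124, plus 25-minute gap → minute 149); set dressing (finishes minute 30, plus 5-minute gap → minute 35); lens checking (finishes minute 89, plus 15-minute gap → minute 104). The latest of these is minute 149, so the final polish runs minute 149 to 149 + 48 = minute 197.
The first take needs all of the final polish (finishes minute 197); set dressing (finishes minute 30). That puts its earliest start at minute 197; it finishes at 197 + 30 = minute 227.
Every task is finished by minute 227, which is no later than the deadline of 229, so the schedule is feasible.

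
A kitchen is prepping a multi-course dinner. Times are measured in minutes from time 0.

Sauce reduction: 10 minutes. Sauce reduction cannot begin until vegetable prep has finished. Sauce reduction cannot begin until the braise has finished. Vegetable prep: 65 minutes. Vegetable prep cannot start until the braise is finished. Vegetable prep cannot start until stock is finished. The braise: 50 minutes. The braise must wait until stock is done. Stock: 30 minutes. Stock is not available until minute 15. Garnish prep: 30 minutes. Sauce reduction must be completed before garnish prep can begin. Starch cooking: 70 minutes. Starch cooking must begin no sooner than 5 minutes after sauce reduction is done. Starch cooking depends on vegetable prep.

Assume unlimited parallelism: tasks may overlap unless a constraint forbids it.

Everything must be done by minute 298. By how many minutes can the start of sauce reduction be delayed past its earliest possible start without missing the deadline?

After its own release at minute 15, stock can start at minute 15 and finishes at minute 45.
The braise waits on stock (finishes minute 45), so it starts at minute 45 and finishes at 45 + 50 = minute 95.
Vegetable prep has to wait for the braise (finishes minute 95); stock (finishes minute 45). The latest of these is minute 95, so vegetable prep runs minute 95 to 95 + 65 = minute 160.
Sauce reduction has to wait for vegetable prep (finishes minute 160); the braise (finishes minute 95). The latest of these is minute 160, so sauce reduction runs minute 160 to 160 + 10 = minute 170.

Working backward from the deadline:
Starch cooking must finish by minute 298; it takes 70 minutes, so it must start by 298 − 70 = minute 228.
Nothing follows garnish prep; the deadline of minute 298 is its only limit. It must start by 298 − 30 = minute 268.
Sauce reduction feeds starch cooking (must start by minute 228, minus 5-minute gap → minute 223); garnish prep (must start by minute 268). Taking the minimum, sauce reduction must finish by minute 223 and start by 223 − 10 = minute 213.
So sauce reduction can start as early as minute 160 and as late as minute 213, giving 213 − 160 = 53 minutes of slack.

53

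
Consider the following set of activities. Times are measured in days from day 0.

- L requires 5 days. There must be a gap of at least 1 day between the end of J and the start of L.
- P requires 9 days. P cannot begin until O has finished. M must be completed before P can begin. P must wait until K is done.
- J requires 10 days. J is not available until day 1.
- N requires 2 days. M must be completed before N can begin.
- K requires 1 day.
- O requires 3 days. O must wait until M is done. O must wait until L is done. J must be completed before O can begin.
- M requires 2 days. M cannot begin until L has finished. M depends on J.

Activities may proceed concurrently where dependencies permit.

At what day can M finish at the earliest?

After its own release at day 1, J can start at day 1 and finishes at day 11.
L cannot begin until J (finishes day 11, plus 1-day gap → day 12). It runs from day 12 to 12 + 5 = day 17.
M has to wait for L (finishes day 17); J (finishes day 11). The latest of these is day 17, so M runs day 17 to 17 + 2 = day 19.

19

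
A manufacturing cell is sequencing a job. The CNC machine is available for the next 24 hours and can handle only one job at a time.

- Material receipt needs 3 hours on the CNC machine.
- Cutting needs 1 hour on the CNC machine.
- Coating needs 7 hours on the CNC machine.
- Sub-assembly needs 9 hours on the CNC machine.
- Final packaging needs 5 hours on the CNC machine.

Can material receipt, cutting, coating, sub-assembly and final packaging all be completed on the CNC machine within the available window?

Running back to back, the jobs need 3 + 1 + 7 + 9 + 5 = 25 hours on the CNC machine.
Since 25 > 24, they cannot all fit.

No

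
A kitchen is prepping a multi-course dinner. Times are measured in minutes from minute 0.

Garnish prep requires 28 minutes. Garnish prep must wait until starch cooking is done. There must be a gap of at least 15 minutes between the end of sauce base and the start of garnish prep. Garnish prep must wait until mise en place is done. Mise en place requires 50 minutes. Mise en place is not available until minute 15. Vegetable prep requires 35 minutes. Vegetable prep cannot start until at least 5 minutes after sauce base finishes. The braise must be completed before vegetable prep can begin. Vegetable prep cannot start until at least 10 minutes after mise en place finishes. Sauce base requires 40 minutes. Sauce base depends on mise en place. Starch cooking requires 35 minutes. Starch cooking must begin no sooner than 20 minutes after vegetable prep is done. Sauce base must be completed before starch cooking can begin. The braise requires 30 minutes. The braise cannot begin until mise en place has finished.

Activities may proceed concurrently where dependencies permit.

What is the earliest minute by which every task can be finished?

After its own release at minute 15, mise en place can start at minute 15 and finishes at minute 65.
After mise en place (finishes minute 65), the braise can start at minute 65 and finishes at minute 95.
After mise en place (finishes minute 65), sauce base can start at minute 65 and finishes at minute 105.
Vegetable prep needs all of sauce base (finishes minute 105, plus 5-minute gap → minute 110); the braise (finishes minute 95); mise en place (finishes minute 65, plus 10-minute gap → minute 75). That puts its earliest start at minute 110; it finishes at 110 + 35 = minute 145.
For starch cooking: vegetable prep (finishes minute 145, plus 20-minute gap → minute 165); sauce base (finishes minute 105). Taking the maximum gives a start of minute 165, and it finishes at 165 + 35 = minute 200.
Garnish prep needs all of starch cooking (finishes minute 200); sauce base (finishes minute 105, plus 15-minute gap → minute 120); mise en place (finishes minute 65). That puts its earliest start at minute 200; it finishes at 200 + 28 = minute 228.
All tasks are finished once the last one completes. Finish times: Mise en place at 65, Sauce base at 105, The braise at 95, Vegetable prep at 145, Starch cooking at 200, Garnish prep at 228. The latest is minute 228.

228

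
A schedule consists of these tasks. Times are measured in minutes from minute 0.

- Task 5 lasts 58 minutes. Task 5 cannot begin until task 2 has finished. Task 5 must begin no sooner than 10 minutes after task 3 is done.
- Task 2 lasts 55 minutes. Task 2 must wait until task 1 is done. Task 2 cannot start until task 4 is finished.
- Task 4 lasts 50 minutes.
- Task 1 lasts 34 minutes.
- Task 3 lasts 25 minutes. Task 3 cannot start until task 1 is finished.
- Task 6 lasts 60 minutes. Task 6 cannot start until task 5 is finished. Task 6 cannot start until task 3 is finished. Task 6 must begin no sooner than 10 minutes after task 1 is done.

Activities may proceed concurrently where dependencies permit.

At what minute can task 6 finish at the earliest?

Nothing blocks task 4, so it runs from minute 0 to minute 50.
Task 1 can start immediately at minute 0; it finishes at minute 34.
Task 3 cannot begin until task 1 (finishes minute 34). It runs from minute 34 to 34 + 25 = minute 59.
Task 2 has to wait for task 1 (finishes minute 34); task 4 (finishes minute 50). The latest of these is minute 50, so task 2 runs minute 50 to 50 + 55 = minute 105.
Task 5 cannot start until task 2 (finishes minute 105); task 3 (finishes minute 59, plus 10-minute gap → minute 69). The controlling bound is minute 105, so task 5 finishes at 105 + 58 = minute 163.
For task 6: task 5 (finishes minute 163); task 3 (finishes minute 59); task 1 (finishes minute 34, plus 10-minute gap → minute 44). Taking the maximum gives a start of minute 163, and it finishes at 163 + 60 = minute 223.

223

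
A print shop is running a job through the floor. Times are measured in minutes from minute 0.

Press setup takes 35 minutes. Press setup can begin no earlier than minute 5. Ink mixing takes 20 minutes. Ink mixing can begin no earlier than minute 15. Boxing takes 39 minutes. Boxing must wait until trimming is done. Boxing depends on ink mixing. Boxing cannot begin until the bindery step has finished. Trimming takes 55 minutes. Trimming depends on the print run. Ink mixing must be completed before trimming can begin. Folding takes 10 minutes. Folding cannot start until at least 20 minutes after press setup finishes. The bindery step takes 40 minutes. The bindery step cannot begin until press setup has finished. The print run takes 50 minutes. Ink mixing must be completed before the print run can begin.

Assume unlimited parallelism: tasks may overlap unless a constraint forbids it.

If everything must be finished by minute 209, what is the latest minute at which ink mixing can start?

45

Boxing must finish by minute 209; it takes 39 minutes, so it must start by 209 − 39 = minute 170.
Trimming feeds into boxing (must start by minute 170); so trimming must finish by minute 170 and therefore start by minute 115.
The print run has to be done before trimming (must start by minute 115). That means finishing by minute 115, i.e. starting by 115 − 50 = minute 65.
Ink mixing must finish in time for the print run (must start by minute 65); trimming (must start by minute 115); boxing (must start by minute 170). The tightest is minute 65, so ink mixing must start by 65 − 20 = minute 45.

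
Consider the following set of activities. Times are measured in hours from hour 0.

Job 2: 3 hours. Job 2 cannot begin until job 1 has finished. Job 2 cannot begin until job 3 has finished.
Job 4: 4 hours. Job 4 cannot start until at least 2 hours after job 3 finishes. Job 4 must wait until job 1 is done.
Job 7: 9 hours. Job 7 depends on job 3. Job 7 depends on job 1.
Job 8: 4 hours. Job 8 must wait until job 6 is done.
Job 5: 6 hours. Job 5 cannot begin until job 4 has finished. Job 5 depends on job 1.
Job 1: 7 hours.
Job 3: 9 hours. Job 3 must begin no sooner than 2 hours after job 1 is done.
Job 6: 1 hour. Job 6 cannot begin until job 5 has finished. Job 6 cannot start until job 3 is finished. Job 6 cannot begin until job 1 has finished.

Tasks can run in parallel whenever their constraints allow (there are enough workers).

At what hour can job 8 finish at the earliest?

Nothing blocks job 1, so it runs from hour 0 to hour 7.
After job 1 (finishes hour 7, plus 2-hour gap → hour 9), job 3 can start at hour 9 and finishes at hour 18.
Job 4 cannot start until job 3 (finishes hour 18, plus 2-hour gap → hour 20); job 1 (finishes hour 7). The controlling bound is hour 20, so job 4 finishes at 20 + 4 = hour 24.
Job 5 has to wait for job 4 (finishes hour 24); job 1 (finishes hour 7). The latest of these is hour 24, so job 5 runs hour 24 to 24 + 6 = hour 30.
For job 6: job 5 (finishes hour 30); job 3 (finishes hour 18); job 1 (finishes hour 7). Taking the maximum gives a start of hour 30, and it finishes at 30 + 1 = hour 31.
Job 8 cannot begin until job 6 (finishes hour 31). It runs from hour 31 to 31 + 4 = hour 35.

35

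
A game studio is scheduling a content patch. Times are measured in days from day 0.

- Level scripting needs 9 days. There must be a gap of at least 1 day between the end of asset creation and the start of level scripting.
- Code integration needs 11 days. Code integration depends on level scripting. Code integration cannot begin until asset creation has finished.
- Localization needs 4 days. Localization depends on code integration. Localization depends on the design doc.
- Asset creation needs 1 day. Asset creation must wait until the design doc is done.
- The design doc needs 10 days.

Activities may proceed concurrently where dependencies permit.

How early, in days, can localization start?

The design doc can start immediately at day 0; it finishes at day 10.
After the design doc (finishes day 10), asset creation can start at day 10 and finishes at day 11.
Level scripting waits on asset creation (finishes day 11, plus 1-day gap → day 12), so it starts at day 12 and finishes at 12 + 9 = day 21.
Code integration cannot start until level scripting (finishes day 21); asset creation (finishes day 11). The controlling bound is day 21, so code integration finishes at 21 + 11 = day 32.
Localization waits on code integration (finishes day 32); the design doc (finishes day 10). The latest of these is day 32, which is the earliest localization can start.

32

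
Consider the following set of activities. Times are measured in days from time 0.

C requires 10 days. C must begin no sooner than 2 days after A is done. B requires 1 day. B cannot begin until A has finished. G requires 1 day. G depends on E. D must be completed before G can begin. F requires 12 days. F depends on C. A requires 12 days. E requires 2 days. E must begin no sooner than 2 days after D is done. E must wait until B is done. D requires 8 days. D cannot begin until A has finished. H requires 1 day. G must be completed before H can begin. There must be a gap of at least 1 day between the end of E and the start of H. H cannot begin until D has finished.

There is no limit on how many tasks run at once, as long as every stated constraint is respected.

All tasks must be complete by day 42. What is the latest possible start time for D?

28

H has no dependents, so it just needs to finish by day 42. Starting by 42 − 1 = day 41 achieves that.
G has to be done before H (must start by day 41). That means finishing by day 41, i.e. starting by 41 − 1 = day 40.
E has several dependents: G (must start by day 40); H (must start by day 41, minus 1-day gap → day 40). The earliest of those limits is day 40, so E must start by 40 − 2 = day 38.
D feeds E (must start by day 38, minus 2-day gap → day 36); G (must start by day 40); H (must start by day 41). Taking the minimum, D must finish by day 36 and start by 36 − 8 = day 28.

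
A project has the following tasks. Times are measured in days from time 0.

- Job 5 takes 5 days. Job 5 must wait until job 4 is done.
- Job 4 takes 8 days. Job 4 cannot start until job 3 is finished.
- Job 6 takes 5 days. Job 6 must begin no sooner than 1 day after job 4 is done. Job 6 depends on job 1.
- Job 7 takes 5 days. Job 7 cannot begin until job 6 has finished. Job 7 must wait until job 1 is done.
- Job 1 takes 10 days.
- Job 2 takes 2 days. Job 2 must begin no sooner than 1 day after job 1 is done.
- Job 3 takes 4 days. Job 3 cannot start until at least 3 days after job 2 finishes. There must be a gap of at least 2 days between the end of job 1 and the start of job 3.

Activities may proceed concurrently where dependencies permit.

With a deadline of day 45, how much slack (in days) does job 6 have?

Job 1 can start immediately at day 0; it finishes at day 10.
Job 2 waits on job 1 (finishes day 10, plus 1-day gap → day 11), so it starts at day 11 and finishes at 11 + 2 = day 13.
Job 3 needs all of job 2 (finishes day 13, plus 3-day gap → day 16); job 1 (finishes day 10, plus 2-day gap → day 12). That puts its earliest start at day 16; it finishes at 16 + 4 = day 20.
Job 4 cannot begin until job 3 (finishes day 20). It runs from day 20 to 20 + 8 = day 28.
Job 6 needs all of job 4 (finishes day 28, plus 1-day gap → day 29); job 1 (finishes day 10). That puts its earliest start at day 29; it finishes at 29 + 5 = day 34.

Working backward from the deadline:
To finish by day 45, job 7 (duration 5) must start no later than day 40.
Job 6 has to be done before job 7 (must start by day 40). That means finishing by day 40, i.e. starting by 40 − 5 = day 35.
So job 6 can start as early as day 29 and as late as day 35, giving 35 − 29 = 6 days of slack.

6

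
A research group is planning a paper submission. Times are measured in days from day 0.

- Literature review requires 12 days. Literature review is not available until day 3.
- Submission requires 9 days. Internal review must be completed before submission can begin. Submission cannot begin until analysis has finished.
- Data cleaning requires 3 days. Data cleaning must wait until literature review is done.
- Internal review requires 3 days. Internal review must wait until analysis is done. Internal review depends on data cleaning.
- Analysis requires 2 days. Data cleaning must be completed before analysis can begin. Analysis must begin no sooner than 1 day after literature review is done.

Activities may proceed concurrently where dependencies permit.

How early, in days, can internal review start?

After its own release at day 3, literature review can start at day 3 and finishes at day 15.
After literature review (finishes day 15), data cleaning can start at day 15 and finishes at day 18.
Analysis has to wait for data cleaning (finishes day 18); literature review (finishes day 15, plus 1-day gap → day 16). The latest of these is day 18, so analysis runs day 18 to 18 + 2 = day 20.
Internal review waits on analysis (finishes day 20); data cleaning (finishes day 18). The latest of these is day 20, which is the earliest internal review can start.

20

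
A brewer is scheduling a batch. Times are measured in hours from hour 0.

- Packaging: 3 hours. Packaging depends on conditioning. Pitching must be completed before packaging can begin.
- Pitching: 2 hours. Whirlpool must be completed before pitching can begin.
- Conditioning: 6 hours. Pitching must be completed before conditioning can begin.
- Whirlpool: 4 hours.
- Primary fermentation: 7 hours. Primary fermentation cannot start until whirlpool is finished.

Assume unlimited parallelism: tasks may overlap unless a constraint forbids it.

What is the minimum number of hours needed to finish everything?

15

Whirlpool has no prerequisites, so it starts at hour 0 and finishes at hour 4.
Primary fermentation cannot begin until whirlpool (finishes hour 4). It runs from hour 4 to 4 + 7 = hour 11.
Pitching cannot begin until whirlpool (finishes hour 4). It runs from hour 4 to 4 + 2 = hour 6.
Conditioning cannot begin until pitching (finishes hour 6). It runs from hour 6 to 6 + 6 = hour 12.
Packaging needs all of conditioning (finishes hour 12); pitching (finishes hour 6). That puts its earliest start at hour 12; it finishes at 12 + 3 = hour 15.
All tasks are finished once the last one completes. Finish times: Whirlpool at 4, Pitching at 6, Primary fermentation at 11, Conditioning at 12, Packaging at 15. The latest is hour 15.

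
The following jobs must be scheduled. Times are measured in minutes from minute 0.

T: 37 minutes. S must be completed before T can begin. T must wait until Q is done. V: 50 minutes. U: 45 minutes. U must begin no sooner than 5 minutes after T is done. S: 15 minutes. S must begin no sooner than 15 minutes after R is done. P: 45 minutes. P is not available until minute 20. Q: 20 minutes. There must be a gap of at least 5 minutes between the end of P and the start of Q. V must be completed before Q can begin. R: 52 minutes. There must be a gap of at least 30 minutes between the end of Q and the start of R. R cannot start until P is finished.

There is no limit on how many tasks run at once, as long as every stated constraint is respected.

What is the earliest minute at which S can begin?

187

V has no prerequisites, so it starts at minute 0 and finishes at minute 50.
P cannot begin until its own release at minute 20. It runs from minute 20 to 20 + 45 = minute 65.
Q has to wait for P (finishes minute 65, plus 5-minute gap → minute 70); V (finishes minute 50). The latest of these is minute 70, so Q runs minute 70 to 70 + 20 = minute 90.
R cannot start until Q (finishes minute 90, plus 30-minute gap → minute 120); P (finishes minute 65). The controlling bound is minute 120, so R finishes at 120 + 52 = minute 172.
S waits on R (finishes minute 172, plus 15-minute gap → minute 187), so the earliest it can start is minute 187.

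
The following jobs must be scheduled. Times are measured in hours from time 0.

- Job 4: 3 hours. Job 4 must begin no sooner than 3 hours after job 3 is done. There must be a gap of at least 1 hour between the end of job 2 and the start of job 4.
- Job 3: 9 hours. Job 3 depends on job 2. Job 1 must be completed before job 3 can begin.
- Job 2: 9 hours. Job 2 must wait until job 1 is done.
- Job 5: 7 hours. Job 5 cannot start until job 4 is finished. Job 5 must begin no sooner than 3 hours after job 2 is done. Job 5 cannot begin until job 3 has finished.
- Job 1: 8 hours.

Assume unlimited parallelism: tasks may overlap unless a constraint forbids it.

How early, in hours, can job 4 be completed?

Job 1 can start immediately at hour 0; it finishes at hour 8.
Job 2 waits on job 1 (finishes hour 8), so it starts at hour 8 and finishes at 8 + 9 = hour 17.
Job 3 cannot start until job 2 (finishes hour 17); job 1 (finishes hour 8). The controlling bound is hour 17, so job 3 finishes at 17 + 9 = hour 26.
Job 4 has to wait for job 3 (finishes hour 26, plus 3-hour gap → hour 29); job 2 (finishes hour 17, plus 1-hour gap → hour 18). The latest of these is hour 29, so job 4 runs hour 29 to 29 + 3 = hour 32.

32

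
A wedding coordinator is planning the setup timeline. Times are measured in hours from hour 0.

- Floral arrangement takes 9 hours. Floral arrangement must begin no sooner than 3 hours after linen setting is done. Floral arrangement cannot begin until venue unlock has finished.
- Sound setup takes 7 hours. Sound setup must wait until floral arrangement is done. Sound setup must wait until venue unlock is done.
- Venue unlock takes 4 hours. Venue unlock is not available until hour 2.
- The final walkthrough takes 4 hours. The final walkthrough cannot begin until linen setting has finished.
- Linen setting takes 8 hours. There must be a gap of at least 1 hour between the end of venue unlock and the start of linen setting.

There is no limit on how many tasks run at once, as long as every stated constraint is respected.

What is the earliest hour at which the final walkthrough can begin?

Venue unlock cannot begin until its own release at hour 2. It runs from hour 2 to 2 + 4 = hour 6.
Linen setting waits on venue unlock (finishes hour 6, plus 1-hour gap → hour 7), so it starts at hour 7 and finishes at 7 + 8 = hour 15.
The final walkthrough waits on linen setting (finishes hour 15), so the earliest it can start is hour 15.

15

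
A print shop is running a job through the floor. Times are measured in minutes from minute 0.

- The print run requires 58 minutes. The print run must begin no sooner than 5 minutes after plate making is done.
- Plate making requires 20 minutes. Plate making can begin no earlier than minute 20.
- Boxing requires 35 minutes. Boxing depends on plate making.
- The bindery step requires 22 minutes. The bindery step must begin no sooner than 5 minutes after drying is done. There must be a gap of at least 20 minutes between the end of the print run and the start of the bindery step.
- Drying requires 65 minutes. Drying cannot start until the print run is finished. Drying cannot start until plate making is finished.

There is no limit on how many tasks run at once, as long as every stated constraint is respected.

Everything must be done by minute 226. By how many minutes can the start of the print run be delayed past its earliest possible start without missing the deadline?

31

After its own release at minute 20, plate making can start at minute 20 and finishes at minute 40.
After plate making (finishes minute 40, plus 5-minute gap → minute 45), the print run can start at minute 45 and finishes at minute 103.

Working backward from the deadline:
The bindery step must finish by minute 226; it takes 22 minutes, so it must start by 226 − 22 = minute 204.
Drying feeds into the bindery step (must start by minute 204, minus 5-minute gap → minute 199); so drying must finish by minute 199 and therefore start by minute 134.
The print run has several dependents: drying (must start by minute 134); the bindery step (must start by minute 204, minus 20-minute gap → minute 184). The earliest of those limits is minute 134, so the print run must start by 134 − 58 = minute 76.
So the print run can start as early as minute 45 and as late as minute 76, giving 76 − 45 = 31 minutes of slack.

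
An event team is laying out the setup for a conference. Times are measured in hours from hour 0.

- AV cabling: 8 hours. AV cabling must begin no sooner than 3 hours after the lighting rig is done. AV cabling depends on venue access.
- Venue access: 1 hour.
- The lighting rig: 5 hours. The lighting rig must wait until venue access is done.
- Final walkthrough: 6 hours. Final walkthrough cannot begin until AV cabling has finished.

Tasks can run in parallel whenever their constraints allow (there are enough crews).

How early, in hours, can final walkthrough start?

17

Venue access has no prerequisites, so it starts at hour 0 and finishes at hour 1.
The lighting rig cannot begin until venue access (finishes hour 1). It runs from hour 1 to 1 + 5 = hour 6.
For AV cabling: the lighting rig (finishes hour 6, plus 3-hour gap → hour 9); venue access (finishes hour 1). Taking the maximum gives a start of hour 9, and it finishes at 9 + 8 = hour 17.
Final walkthrough waits on AV cabling (finishes hour 17), so the earliest it can start is hour 17.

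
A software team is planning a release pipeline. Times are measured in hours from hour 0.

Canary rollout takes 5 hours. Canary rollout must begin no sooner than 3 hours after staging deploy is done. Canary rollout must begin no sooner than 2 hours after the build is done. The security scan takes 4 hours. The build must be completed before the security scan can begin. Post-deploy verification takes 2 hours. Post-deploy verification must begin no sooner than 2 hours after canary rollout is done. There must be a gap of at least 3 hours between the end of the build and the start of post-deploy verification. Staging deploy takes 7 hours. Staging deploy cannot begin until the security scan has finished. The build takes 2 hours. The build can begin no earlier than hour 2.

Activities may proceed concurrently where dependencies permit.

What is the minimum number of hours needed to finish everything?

27

The build waits on its own release at hour 2, so it starts at hour 2 and finishes at 2 + 2 = hour 4.
The security scan waits on the build (finishes hour 4), so it starts at hour 4 and finishes at 4 + 4 = hour 8.
Staging deploy cannot begin until the security scan (finishes hour 8). It runs from hour 8 to 8 + 7 = hour 15.
For canary rollout: staging deploy (finishes hour 15, plus 3-hour gap → hour 18); the build (finishes hour 4, plus 2-hour gap → hour 6). Taking the maximum gives a start of hour 18, and it finishes at 18 + 5 = hour 23.
Post-deploy verification has to wait for canary rollout (finishes hour 23, plus 2-hour gap → hour 25); the build (finishes hour 4, plus 3-hour gap → hour 7). The latest of these is hour 25, so post-deploy verification runs hour 25 to 25 + 2 = hour 27.
All tasks are finished once the last one completes. Finish times: The build at 4, The security scan at 8, Staging deploy at 15, Canary rollout at 23, Post-deploy verification at 27. The latest is hour 27.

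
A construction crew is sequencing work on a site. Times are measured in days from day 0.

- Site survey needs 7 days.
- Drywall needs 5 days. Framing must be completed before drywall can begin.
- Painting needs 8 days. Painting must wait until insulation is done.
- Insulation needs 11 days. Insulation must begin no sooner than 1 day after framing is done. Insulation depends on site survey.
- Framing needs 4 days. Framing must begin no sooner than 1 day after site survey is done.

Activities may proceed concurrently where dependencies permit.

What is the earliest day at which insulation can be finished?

Site survey can start immediately at day 0; it finishes at day 7.
After site survey (finishes day 7, plus 1-day gap → day 8), framing can start at day 8 and finishes at day 12.
Insulation needs all of framing (finishes day 12, plus 1-day gap → day 13); site survey (finishes day 7). That puts its earliest start at day 13; it finishes at 13 + 11 = day 24.

24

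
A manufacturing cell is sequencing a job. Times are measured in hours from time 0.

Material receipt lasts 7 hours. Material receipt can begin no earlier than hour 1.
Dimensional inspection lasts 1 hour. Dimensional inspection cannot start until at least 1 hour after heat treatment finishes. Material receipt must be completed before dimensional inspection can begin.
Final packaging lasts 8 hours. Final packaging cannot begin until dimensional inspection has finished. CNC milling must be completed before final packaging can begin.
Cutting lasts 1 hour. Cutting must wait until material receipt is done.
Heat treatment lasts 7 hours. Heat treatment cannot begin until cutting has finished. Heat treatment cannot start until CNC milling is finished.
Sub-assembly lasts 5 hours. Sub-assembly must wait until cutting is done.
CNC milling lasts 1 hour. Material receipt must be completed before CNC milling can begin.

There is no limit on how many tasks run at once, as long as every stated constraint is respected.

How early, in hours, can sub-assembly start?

9

Material receipt cannot begin until its own release at hour 1. It runs from hour 1 to 1 + 7 = hour 8.
Cutting cannot begin until material receipt (finishes hour 8). It runs from hour 8 to 8 + 1 = hour 9.
Sub-assembly waits on cutting (finishes hour 9), so the earliest it can start is hour 9.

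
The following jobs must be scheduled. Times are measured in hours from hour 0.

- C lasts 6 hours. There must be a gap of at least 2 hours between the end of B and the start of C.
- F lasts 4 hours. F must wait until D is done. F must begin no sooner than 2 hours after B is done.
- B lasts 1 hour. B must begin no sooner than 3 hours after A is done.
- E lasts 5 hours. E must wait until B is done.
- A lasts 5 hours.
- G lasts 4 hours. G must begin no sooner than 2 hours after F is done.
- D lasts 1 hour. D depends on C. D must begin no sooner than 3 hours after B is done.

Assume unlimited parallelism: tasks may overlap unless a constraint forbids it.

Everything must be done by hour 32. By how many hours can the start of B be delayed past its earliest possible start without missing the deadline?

4

Nothing blocks A, so it runs from hour 0 to hour 5.
After A (finishes hour 5, plus 3-hour gap → hour 8), B can start at hour 8 and finishes at hour 9.

Working backward from the deadline:
G must finish by hour 32; it takes 4 hours, so it must start by 32 − 4 = hour 28.
Since G (must start by hour 28, minus 2-hour gap → hour 26) depends on it, F must finish by hour 26. Backing off its 4-hour duration gives a latest start of hour 22.
D feeds into F (must start by hour 22); so D must finish by hour 22 and therefore start by hour 21.
C must finish before D (must start by hour 21). With a 6-hour duration, C must start by 21 − 6 = hour 15.
E must finish by hour 32; it takes 5 hours, so it must start by 32 − 5 = hour 27.
B must finish in time for C (must start by hour 15, minus 2-hour gap → hour 13); D (must start by hour 21, minus 3-hour gap → hour 18); E (must start by hour 27); F (must start by hour 22, minus 2-hour gap → hour 20). The tightest is hour 13, so B must start by 13 − 1 = hour 12.
So B can start as early as hour 8 and as late as hour 12, giving 12 − 8 = 4 hours of slack.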